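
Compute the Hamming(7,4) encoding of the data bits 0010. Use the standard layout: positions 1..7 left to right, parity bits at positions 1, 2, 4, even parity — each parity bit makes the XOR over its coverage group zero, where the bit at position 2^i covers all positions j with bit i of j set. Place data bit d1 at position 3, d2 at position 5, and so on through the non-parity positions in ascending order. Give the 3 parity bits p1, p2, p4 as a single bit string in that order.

Place data bits at non-power-of-two positions: b3=0, b5=0, b6=1, b7=0.
p1 = XOR of data positions {3,5,7} = 0⊕0⊕0 = 0
p2 = XOR of data positions {3,6,7} = 0⊕1⊕0 = 1
p4 = XOR of data positions {5,6,7} = 0⊕1⊕0 = 1
Parity bits p1,p2,p4 = 011

011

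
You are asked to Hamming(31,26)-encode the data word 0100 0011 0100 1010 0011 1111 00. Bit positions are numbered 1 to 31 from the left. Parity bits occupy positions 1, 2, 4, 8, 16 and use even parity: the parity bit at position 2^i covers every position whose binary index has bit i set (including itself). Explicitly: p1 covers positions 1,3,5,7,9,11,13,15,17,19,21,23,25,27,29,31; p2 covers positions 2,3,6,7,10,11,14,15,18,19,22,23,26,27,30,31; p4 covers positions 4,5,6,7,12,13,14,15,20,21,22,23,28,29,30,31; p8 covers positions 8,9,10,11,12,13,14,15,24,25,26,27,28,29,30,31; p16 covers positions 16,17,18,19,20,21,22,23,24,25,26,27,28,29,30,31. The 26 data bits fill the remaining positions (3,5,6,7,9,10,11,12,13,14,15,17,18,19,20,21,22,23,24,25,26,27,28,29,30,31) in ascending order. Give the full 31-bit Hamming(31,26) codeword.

1100100100110100010100011111100

Place data bits at non-power-of-two positions: b3=0, b5=1, b6=0, b7=0, b9=0, b10=0, b11=1, b12=1, b13=0, b14=1, b15=0, b17=0, b18=1, b19=0, b20=1, b21=0, b22=0, b23=0, b24=1, b25=1, b26=1, b27=1, b28=1, b29=1, b30=0, b31=0.
p1 = XOR of data positions {3,5,7,9,11,13,15,17,19,21,23,25,27,29,31} = 0⊕1⊕0⊕0⊕1⊕0⊕0⊕0⊕0⊕0⊕0⊕1⊕1⊕1⊕0 = 1
p2 = XOR of data positions {3,6,7,10,11,14,15,18,19,22,23,26,27,30,31} = 0⊕0⊕0⊕0⊕1⊕1⊕0⊕1⊕0⊕0⊕0⊕1⊕1⊕0⊕0 = 1
p4 = XOR of data positions {5,6,7,12,13,14,15,20,21,22,23,28,29,30,31} = 1⊕0⊕0⊕1⊕0⊕1⊕0⊕1⊕0⊕0⊕0⊕1⊕1⊕0⊕0 = 0
p8 = XOR of data positions {9,10,11,12,13,14,15,24,25,26,27,28,29,30,31} = 0⊕0⊕1⊕1⊕0⊕1⊕0⊕1⊕1⊕1⊕1⊕1⊕1⊕0⊕0 = 1
p16 = XOR of data positions {17,18,19,20,21,22,23,24,25,26,27,28,29,30,31} = 0⊕1⊕0⊕1⊕0⊕0⊕0⊕1⊕1⊕1⊕1⊕1⊕1⊕0⊕0 = 0
Codeword b1..b31 = 1100100100110100010100011111100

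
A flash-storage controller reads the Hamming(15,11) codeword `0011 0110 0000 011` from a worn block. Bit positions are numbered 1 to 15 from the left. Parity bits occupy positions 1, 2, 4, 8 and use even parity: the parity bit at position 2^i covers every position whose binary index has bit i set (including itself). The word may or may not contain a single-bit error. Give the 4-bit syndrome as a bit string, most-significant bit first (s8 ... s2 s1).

0111

s1: b1⊕b3⊕b5⊕b7⊕b9⊕b11⊕b13⊕b15 = 0⊕1⊕0⊕1⊕0⊕0⊕0⊕1 = 1
s2: b2⊕b3⊕b6⊕b7⊕b10⊕b11⊕b14⊕b15 = 0⊕1⊕1⊕1⊕0⊕0⊕1⊕1 = 1
s4: b4⊕b5⊕b6⊕b7⊕b12⊕b13⊕b14⊕b15 = 1⊕0⊕1⊕1⊕0⊕0⊕1⊕1 = 1
s8: b8⊕b9⊕b10⊕b11⊕b12⊕b13⊕b14⊕b15 = 0⊕0⊕0⊕0⊕0⊕0⊕1⊕1 = 0
Syndrome (s8...s1) = 0111 → position 7.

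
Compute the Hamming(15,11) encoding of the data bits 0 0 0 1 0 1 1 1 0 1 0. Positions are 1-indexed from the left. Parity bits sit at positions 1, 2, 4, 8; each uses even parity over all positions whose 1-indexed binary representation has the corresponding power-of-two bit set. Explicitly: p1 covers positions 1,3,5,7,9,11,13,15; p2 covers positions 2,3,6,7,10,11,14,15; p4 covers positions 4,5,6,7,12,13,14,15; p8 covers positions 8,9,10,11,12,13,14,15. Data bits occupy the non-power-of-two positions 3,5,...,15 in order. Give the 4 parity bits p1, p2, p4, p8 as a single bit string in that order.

0010

Place data bits at non-power-of-two positions: b3=0, b5=0, b6=0, b7=1, b9=0, b10=1, b11=1, b12=1, b13=0, b14=1, b15=0.
p1 = XOR of data positions {3,5,7,9,11,13,15} = 0⊕0⊕1⊕0⊕1⊕0⊕0 = 0
p2 = XOR of data positions {3,6,7,10,11,14,15} = 0⊕0⊕1⊕1⊕1⊕1⊕0 = 0
p4 = XOR of data positions {5,6,7,12,13,14,15} = 0⊕0⊕1⊕1⊕0⊕1⊕0 = 1
p8 = XOR of data positions {9,10,11,12,13,14,15} = 0⊕1⊕1⊕1⊕0⊕1⊕0 = 0
Parity bits p1,p2,p4,p8 = 0010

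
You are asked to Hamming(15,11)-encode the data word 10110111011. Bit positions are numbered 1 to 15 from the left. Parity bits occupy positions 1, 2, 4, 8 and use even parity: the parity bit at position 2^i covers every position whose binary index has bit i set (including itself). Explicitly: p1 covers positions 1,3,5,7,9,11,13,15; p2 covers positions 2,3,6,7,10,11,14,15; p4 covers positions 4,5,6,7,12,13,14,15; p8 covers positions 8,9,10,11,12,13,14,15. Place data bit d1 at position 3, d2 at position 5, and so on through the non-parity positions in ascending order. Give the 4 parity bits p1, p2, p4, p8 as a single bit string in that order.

0111

Place data bits at non-power-of-two positions: b3=1, b5=0, b6=1, b7=1, b9=0, b10=1, b11=1, b12=1, b13=0, b14=1, b15=1.
p1 = XOR of data positions {3,5,7,9,11,13,15} = 1⊕0⊕1⊕0⊕1⊕0⊕1 = 0
p2 = XOR of data positions {3,6,7,10,11,14,15} = 1⊕1⊕1⊕1⊕1⊕1⊕1 = 1
p4 = XOR of data positions {5,6,7,12,13,14,15} = 0⊕1⊕1⊕1⊕0⊕1⊕1 = 1
p8 = XOR of data positions {9,10,11,12,13,14,15} = 0⊕1⊕1⊕1⊕0⊕1⊕1 = 1
Parity bits p1,p2,p4,p8 = 0111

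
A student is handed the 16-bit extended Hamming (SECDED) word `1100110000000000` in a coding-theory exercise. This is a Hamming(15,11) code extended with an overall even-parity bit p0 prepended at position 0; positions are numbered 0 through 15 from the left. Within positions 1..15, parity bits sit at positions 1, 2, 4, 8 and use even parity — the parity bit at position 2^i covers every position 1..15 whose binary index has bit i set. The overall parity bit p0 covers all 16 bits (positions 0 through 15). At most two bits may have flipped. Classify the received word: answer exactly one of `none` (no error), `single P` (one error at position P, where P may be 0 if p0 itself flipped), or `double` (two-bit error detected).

s1: b1⊕b3⊕b5⊕b7⊕b9⊕b11⊕b13⊕b15 = 1⊕0⊕1⊕0⊕0⊕0⊕0⊕0 = 0
s2: b2⊕b3⊕b6⊕b7⊕b10⊕b11⊕b14⊕b15 = 0⊕0⊕0⊕0⊕0⊕0⊕0⊕0 = 0
s4: b4⊕b5⊕b6⊕b7⊕b12⊕b13⊕b14⊕b15 = 1⊕1⊕0⊕0⊕0⊕0⊕0⊕0 = 0
s8: b8⊕b9⊕b10⊕b11⊕b12⊕b13⊕b14⊕b15 = 0⊕0⊕0⊕0⊕0⊕0⊕0⊕0 = 0
Syndrome (s8...s1) = 0000 → position 0 (no error).
Overall parity (XOR of all 16 bits, including p0): 1⊕1⊕0⊕0⊕1⊕1⊕0⊕0⊕0⊕0⊕0⊕0⊕0⊕0⊕0⊕0 = 0
Overall=0, syndrome position=0 → no error.

none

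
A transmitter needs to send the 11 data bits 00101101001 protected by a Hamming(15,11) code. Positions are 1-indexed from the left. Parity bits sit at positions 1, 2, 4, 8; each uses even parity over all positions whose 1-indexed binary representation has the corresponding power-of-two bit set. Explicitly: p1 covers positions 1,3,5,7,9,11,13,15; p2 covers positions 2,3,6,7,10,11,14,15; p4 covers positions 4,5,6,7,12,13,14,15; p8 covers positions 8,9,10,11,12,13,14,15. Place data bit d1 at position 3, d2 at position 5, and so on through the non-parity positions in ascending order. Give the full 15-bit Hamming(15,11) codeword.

Place data bits at non-power-of-two positions: b3=0, b5=0, b6=1, b7=0, b9=1, b10=1, b11=0, b12=1, b13=0, b14=0, b15=1.
p1 = XOR of data positions {3,5,7,9,11,13,15} = 0⊕0⊕0⊕1⊕0⊕0⊕1 = 0
p2 = XOR of data positions {3,6,7,10,11,14,15} = 0⊕1⊕0⊕1⊕0⊕0⊕1 = 1
p4 = XOR of data positions {5,6,7,12,13,14,15} = 0⊕1⊕0⊕1⊕0⊕0⊕1 = 1
p8 = XOR of data positions {9,10,11,12,13,14,15} = 1⊕1⊕0⊕1⊕0⊕0⊕1 = 0
Codeword b1..b15 = 010101001101001

010101001101001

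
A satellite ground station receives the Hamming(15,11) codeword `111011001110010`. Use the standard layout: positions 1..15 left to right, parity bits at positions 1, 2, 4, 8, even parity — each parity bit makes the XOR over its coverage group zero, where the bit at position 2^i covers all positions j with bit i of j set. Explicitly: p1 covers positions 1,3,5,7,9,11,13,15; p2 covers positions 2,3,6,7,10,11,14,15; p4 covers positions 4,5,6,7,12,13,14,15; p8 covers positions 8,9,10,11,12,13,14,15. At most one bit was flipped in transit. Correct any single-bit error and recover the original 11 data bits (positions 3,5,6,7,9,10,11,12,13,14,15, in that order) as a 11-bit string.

s1: b1⊕b3⊕b5⊕b7⊕b9⊕b11⊕b13⊕b15 = 1⊕1⊕1⊕0⊕1⊕1⊕0⊕0 = 1
s2: b2⊕b3⊕b6⊕b7⊕b10⊕b11⊕b14⊕b15 = 1⊕1⊕1⊕0⊕1⊕1⊕1⊕0 = 0
s4: b4⊕b5⊕b6⊕b7⊕b12⊕b13⊕b14⊕b15 = 0⊕1⊕1⊕0⊕0⊕0⊕1⊕0 = 1
s8: b8⊕b9⊕b10⊕b11⊕b12⊕b13⊕b14⊕b15 = 0⊕1⊕1⊕1⊕0⊕0⊕1⊕0 = 0
Syndrome (s8...s1) = 0101 → position 5.
Flip bit 5: corrected codeword = 111001001110010
Data bits at positions 3,5,6,7,9,10,11,12,13,14,15: 10101110010

10101110010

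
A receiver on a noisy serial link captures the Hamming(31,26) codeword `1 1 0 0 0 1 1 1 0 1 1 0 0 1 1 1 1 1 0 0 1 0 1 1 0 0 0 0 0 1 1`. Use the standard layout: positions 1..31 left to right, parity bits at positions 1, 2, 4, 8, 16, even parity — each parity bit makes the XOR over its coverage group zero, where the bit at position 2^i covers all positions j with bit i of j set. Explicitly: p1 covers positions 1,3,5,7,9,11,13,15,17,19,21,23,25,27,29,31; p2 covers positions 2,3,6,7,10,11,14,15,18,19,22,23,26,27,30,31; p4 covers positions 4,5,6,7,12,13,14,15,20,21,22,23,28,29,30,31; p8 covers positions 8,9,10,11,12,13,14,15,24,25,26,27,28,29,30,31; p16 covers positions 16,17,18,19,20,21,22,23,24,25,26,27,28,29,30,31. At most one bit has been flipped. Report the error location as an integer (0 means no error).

s1: b1⊕b3⊕b5⊕b7⊕b9⊕b11⊕b13⊕b15⊕b17⊕b19⊕b21⊕b23⊕b25⊕b27⊕b29⊕b31 = 1⊕0⊕0⊕1⊕0⊕1⊕0⊕1⊕1⊕0⊕1⊕1⊕0⊕0⊕0⊕1 = 0
s2: b2⊕b3⊕b6⊕b7⊕b10⊕b11⊕b14⊕b15⊕b18⊕b19⊕b22⊕b23⊕b26⊕b27⊕b30⊕b31 = 1⊕0⊕1⊕1⊕1⊕1⊕1⊕1⊕1⊕0⊕0⊕1⊕0⊕0⊕1⊕1 = 1
s4: b4⊕b5⊕b6⊕b7⊕b12⊕b13⊕b14⊕b15⊕b20⊕b21⊕b22⊕b23⊕b28⊕b29⊕b30⊕b31 = 0⊕0⊕1⊕1⊕0⊕0⊕1⊕1⊕0⊕1⊕0⊕1⊕0⊕0⊕1⊕1 = 0
s8: b8⊕b9⊕b10⊕b11⊕b12⊕b13⊕b14⊕b15⊕b24⊕b25⊕b26⊕b27⊕b28⊕b29⊕b30⊕b31 = 1⊕0⊕1⊕1⊕0⊕0⊕1⊕1⊕1⊕0⊕0⊕0⊕0⊕0⊕1⊕1 = 0
s16: b16⊕b17⊕b18⊕b19⊕b20⊕b21⊕b22⊕b23⊕b24⊕b25⊕b26⊕b27⊕b28⊕b29⊕b30⊕b31 = 1⊕1⊕1⊕0⊕0⊕1⊕0⊕1⊕1⊕0⊕0⊕0⊕0⊕0⊕1⊕1 = 0
Syndrome (s16...s1) = 00010 → position 2.

2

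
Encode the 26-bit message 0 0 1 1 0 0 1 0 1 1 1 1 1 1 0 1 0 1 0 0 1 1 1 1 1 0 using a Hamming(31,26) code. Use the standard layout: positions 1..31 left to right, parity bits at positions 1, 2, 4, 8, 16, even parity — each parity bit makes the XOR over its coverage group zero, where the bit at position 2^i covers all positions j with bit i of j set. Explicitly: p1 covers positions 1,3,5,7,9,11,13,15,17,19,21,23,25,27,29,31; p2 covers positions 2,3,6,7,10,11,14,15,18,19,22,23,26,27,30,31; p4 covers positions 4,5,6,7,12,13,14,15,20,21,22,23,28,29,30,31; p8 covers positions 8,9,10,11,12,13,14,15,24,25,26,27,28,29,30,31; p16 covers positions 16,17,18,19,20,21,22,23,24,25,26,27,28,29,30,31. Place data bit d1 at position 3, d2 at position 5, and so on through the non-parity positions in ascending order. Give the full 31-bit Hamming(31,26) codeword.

0100011100101110111010100111110

Place data bits at non-power-of-two positions: b3=0, b5=0, b6=1, b7=1, b9=0, b10=0, b11=1, b12=0, b13=1, b14=1, b15=1, b17=1, b18=1, b19=1, b20=0, b21=1, b22=0, b23=1, b24=0, b25=0, b26=1, b27=1, b28=1, b29=1, b30=1, b31=0.
p1 = XOR of data positions {3,5,7,9,11,13,15,17,19,21,23,25,27,29,31} = 0⊕0⊕1⊕0⊕1⊕1⊕1⊕1⊕1⊕1⊕1⊕0⊕1⊕1⊕0 = 0
p2 = XOR of data positions {3,6,7,10,11,14,15,18,19,22,23,26,27,30,31} = 0⊕1⊕1⊕0⊕1⊕1⊕1⊕1⊕1⊕0⊕1⊕1⊕1⊕1⊕0 = 1
p4 = XOR of data positions {5,6,7,12,13,14,15,20,21,22,23,28,29,30,31} = 0⊕1⊕1⊕0⊕1⊕1⊕1⊕0⊕1⊕0⊕1⊕1⊕1⊕1⊕0 = 0
p8 = XOR of data positions {9,10,11,12,13,14,15,24,25,26,27,28,29,30,31} = 0⊕0⊕1⊕0⊕1⊕1⊕1⊕0⊕0⊕1⊕1⊕1⊕1⊕1⊕0 = 1
p16 = XOR of data positions {17,18,19,20,21,22,23,24,25,26,27,28,29,30,31} = 1⊕1⊕1⊕0⊕1⊕0⊕1⊕0⊕0⊕1⊕1⊕1⊕1⊕1⊕0 = 0
Codeword b1..b31 = 0100011100101110111010100111110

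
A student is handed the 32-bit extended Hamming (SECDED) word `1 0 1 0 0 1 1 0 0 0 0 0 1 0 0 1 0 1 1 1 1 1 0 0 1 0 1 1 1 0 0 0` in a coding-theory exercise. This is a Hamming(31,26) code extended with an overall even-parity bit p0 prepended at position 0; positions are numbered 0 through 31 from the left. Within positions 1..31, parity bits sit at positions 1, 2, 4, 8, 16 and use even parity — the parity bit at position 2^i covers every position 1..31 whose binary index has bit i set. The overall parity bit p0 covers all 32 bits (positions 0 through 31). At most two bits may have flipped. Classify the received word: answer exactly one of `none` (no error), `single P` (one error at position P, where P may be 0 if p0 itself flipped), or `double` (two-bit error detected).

s1: b1⊕b3⊕b5⊕b7⊕b9⊕b11⊕b13⊕b15⊕b17⊕b19⊕b21⊕b23⊕b25⊕b27⊕b29⊕b31 = 0⊕0⊕1⊕0⊕0⊕0⊕0⊕1⊕1⊕1⊕1⊕0⊕0⊕1⊕0⊕0 = 0
s2: b2⊕b3⊕b6⊕b7⊕b10⊕b11⊕b14⊕b15⊕b18⊕b19⊕b22⊕b23⊕b26⊕b27⊕b30⊕b31 = 1⊕0⊕1⊕0⊕0⊕0⊕0⊕1⊕1⊕1⊕0⊕0⊕1⊕1⊕0⊕0 = 1
s4: b4⊕b5⊕b6⊕b7⊕b12⊕b13⊕b14⊕b15⊕b20⊕b21⊕b22⊕b23⊕b28⊕b29⊕b30⊕b31 = 0⊕1⊕1⊕0⊕1⊕0⊕0⊕1⊕1⊕1⊕0⊕0⊕1⊕0⊕0⊕0 = 1
s8: b8⊕b9⊕b10⊕b11⊕b12⊕b13⊕b14⊕b15⊕b24⊕b25⊕b26⊕b27⊕b28⊕b29⊕b30⊕b31 = 0⊕0⊕0⊕0⊕1⊕0⊕0⊕1⊕1⊕0⊕1⊕1⊕1⊕0⊕0⊕0 = 0
s16: b16⊕b17⊕b18⊕b19⊕b20⊕b21⊕b22⊕b23⊕b24⊕b25⊕b26⊕b27⊕b28⊕b29⊕b30⊕b31 = 0⊕1⊕1⊕1⊕1⊕1⊕0⊕0⊕1⊕0⊕1⊕1⊕1⊕0⊕0⊕0 = 1
Syndrome (s16...s1) = 10110 → position 22.
Overall parity (XOR of all 32 bits, including p0): 1⊕0⊕1⊕0⊕0⊕1⊕1⊕0⊕0⊕0⊕0⊕0⊕1⊕0⊕0⊕1⊕0⊕1⊕1⊕1⊕1⊕1⊕0⊕0⊕1⊕0⊕1⊕1⊕1⊕0⊕0⊕0 = 1
Overall=1, syndrome position=22 → single-bit error at position 22.

single 22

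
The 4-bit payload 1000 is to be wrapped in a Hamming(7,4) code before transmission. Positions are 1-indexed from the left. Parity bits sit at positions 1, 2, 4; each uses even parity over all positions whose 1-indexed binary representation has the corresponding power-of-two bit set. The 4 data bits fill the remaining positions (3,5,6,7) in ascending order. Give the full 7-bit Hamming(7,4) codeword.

Place data bits at non-power-of-two positions: b3=1, b5=0, b6=0, b7=0.
p1 = XOR of data positions {3,5,7} = 1⊕0⊕0 = 1
p2 = XOR of data positions {3,6,7} = 1⊕0⊕0 = 1
p4 = XOR of data positions {5,6,7} = 0⊕0⊕0 = 0
Codeword b1..b7 = 1110000

1110000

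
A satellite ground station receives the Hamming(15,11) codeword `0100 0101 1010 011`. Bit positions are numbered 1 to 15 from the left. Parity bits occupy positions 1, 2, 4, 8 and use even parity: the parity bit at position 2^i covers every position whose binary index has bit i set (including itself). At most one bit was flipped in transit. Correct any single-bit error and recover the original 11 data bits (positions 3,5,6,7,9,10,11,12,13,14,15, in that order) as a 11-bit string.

s1: b1⊕b3⊕b5⊕b7⊕b9⊕b11⊕b13⊕b15 = 0⊕0⊕0⊕0⊕1⊕1⊕0⊕1 = 1
s2: b2⊕b3⊕b6⊕b7⊕b10⊕b11⊕b14⊕b15 = 1⊕0⊕1⊕0⊕0⊕1⊕1⊕1 = 1
s4: b4⊕b5⊕b6⊕b7⊕b12⊕b13⊕b14⊕b15 = 0⊕0⊕1⊕0⊕0⊕0⊕1⊕1 = 1
s8: b8⊕b9⊕b10⊕b11⊕b12⊕b13⊕b14⊕b15 = 1⊕1⊕0⊕1⊕0⊕0⊕1⊕1 = 1
Syndrome (s8...s1) = 1111 → position 15.
Flip bit 15: corrected codeword = 010001011010010
Data bits at positions 3,5,6,7,9,10,11,12,13,14,15: 00101010010

00101010010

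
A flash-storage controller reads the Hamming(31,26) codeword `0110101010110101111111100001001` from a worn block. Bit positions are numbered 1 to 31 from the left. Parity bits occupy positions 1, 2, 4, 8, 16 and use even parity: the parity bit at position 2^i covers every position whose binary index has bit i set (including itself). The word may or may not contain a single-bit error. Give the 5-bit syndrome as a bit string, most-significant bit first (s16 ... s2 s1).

00000

s1: b1⊕b3⊕b5⊕b7⊕b9⊕b11⊕b13⊕b15⊕b17⊕b19⊕b21⊕b23⊕b25⊕b27⊕b29⊕b31 = 0⊕1⊕1⊕1⊕1⊕1⊕0⊕0⊕1⊕1⊕1⊕1⊕0⊕0⊕0⊕1 = 0
s2: b2⊕b3⊕b6⊕b7⊕b10⊕b11⊕b14⊕b15⊕b18⊕b19⊕b22⊕b23⊕b26⊕b27⊕b30⊕b31 = 1⊕1⊕0⊕1⊕0⊕1⊕1⊕0⊕1⊕1⊕1⊕1⊕0⊕0⊕0⊕1 = 0
s4: b4⊕b5⊕b6⊕b7⊕b12⊕b13⊕b14⊕b15⊕b20⊕b21⊕b22⊕b23⊕b28⊕b29⊕b30⊕b31 = 0⊕1⊕0⊕1⊕1⊕0⊕1⊕0⊕1⊕1⊕1⊕1⊕1⊕0⊕0⊕1 = 0
s8: b8⊕b9⊕b10⊕b11⊕b12⊕b13⊕b14⊕b15⊕b24⊕b25⊕b26⊕b27⊕b28⊕b29⊕b30⊕b31 = 0⊕1⊕0⊕1⊕1⊕0⊕1⊕0⊕0⊕0⊕0⊕0⊕1⊕0⊕0⊕1 = 0
s16: b16⊕b17⊕b18⊕b19⊕b20⊕b21⊕b22⊕b23⊕b24⊕b25⊕b26⊕b27⊕b28⊕b29⊕b30⊕b31 = 1⊕1⊕1⊕1⊕1⊕1⊕1⊕1⊕0⊕0⊕0⊕0⊕1⊕0⊕0⊕1 = 0
Syndrome (s16...s1) = 00000 → position 0 (no error).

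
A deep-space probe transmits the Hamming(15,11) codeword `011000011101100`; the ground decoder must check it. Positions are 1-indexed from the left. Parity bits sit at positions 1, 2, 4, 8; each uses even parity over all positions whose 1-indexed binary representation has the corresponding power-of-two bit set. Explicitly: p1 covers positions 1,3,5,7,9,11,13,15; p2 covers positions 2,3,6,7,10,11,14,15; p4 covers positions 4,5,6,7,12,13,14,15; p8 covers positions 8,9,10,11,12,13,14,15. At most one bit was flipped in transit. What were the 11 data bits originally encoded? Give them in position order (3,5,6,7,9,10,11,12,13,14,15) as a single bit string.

10001111100

s1: b1⊕b3⊕b5⊕b7⊕b9⊕b11⊕b13⊕b15 = 0⊕1⊕0⊕0⊕1⊕0⊕1⊕0 = 1
s2: b2⊕b3⊕b6⊕b7⊕b10⊕b11⊕b14⊕b15 = 1⊕1⊕0⊕0⊕1⊕0⊕0⊕0 = 1
s4: b4⊕b5⊕b6⊕b7⊕b12⊕b13⊕b14⊕b15 = 0⊕0⊕0⊕0⊕1⊕1⊕0⊕0 = 0
s8: b8⊕b9⊕b10⊕b11⊕b12⊕b13⊕b14⊕b15 = 1⊕1⊕1⊕0⊕1⊕1⊕0⊕0 = 1
Syndrome (s8...s1) = 1011 → position 11.
Flip bit 11: corrected codeword = 011000011111100
Data bits at positions 3,5,6,7,9,10,11,12,13,14,15: 10001111100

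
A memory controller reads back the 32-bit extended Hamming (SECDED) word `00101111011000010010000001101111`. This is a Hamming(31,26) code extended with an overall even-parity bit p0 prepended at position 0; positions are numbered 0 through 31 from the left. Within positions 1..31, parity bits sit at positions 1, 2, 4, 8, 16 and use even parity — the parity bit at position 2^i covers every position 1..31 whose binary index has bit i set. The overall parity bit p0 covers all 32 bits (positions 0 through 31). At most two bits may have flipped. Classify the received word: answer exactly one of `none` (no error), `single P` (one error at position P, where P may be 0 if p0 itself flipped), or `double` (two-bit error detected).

single 31

s1: b1⊕b3⊕b5⊕b7⊕b9⊕b11⊕b13⊕b15⊕b17⊕b19⊕b21⊕b23⊕b25⊕b27⊕b29⊕b31 = 0⊕0⊕1⊕1⊕1⊕0⊕0⊕1⊕0⊕0⊕0⊕0⊕1⊕0⊕1⊕1 = 1
s2: b2⊕b3⊕b6⊕b7⊕b10⊕b11⊕b14⊕b15⊕b18⊕b19⊕b22⊕b23⊕b26⊕b27⊕b30⊕b31 = 1⊕0⊕1⊕1⊕1⊕0⊕0⊕1⊕1⊕0⊕0⊕0⊕1⊕0⊕1⊕1 = 1
s4: b4⊕b5⊕b6⊕b7⊕b12⊕b13⊕b14⊕b15⊕b20⊕b21⊕b22⊕b23⊕b28⊕b29⊕b30⊕b31 = 1⊕1⊕1⊕1⊕0⊕0⊕0⊕1⊕0⊕0⊕0⊕0⊕1⊕1⊕1⊕1 = 1
s8: b8⊕b9⊕b10⊕b11⊕b12⊕b13⊕b14⊕b15⊕b24⊕b25⊕b26⊕b27⊕b28⊕b29⊕b30⊕b31 = 0⊕1⊕1⊕0⊕0⊕0⊕0⊕1⊕0⊕1⊕1⊕0⊕1⊕1⊕1⊕1 = 1
s16: b16⊕b17⊕b18⊕b19⊕b20⊕b21⊕b22⊕b23⊕b24⊕b25⊕b26⊕b27⊕b28⊕b29⊕b30⊕b31 = 0⊕0⊕1⊕0⊕0⊕0⊕0⊕0⊕0⊕1⊕1⊕0⊕1⊕1⊕1⊕1 = 1
Syndrome (s16...s1) = 11111 → position 31.
Overall parity (XOR of all 32 bits, including p0): 0⊕0⊕1⊕0⊕1⊕1⊕1⊕1⊕0⊕1⊕1⊕0⊕0⊕0⊕0⊕1⊕0⊕0⊕1⊕0⊕0⊕0⊕0⊕0⊕0⊕1⊕1⊕0⊕1⊕1⊕1⊕1 = 1
Overall=1, syndrome position=31 → single-bit error at position 31.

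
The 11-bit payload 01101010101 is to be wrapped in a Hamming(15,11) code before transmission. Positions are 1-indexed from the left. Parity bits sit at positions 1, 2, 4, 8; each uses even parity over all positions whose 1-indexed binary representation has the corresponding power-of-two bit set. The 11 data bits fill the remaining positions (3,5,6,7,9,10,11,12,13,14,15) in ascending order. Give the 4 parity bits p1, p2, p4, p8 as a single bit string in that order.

Place data bits at non-power-of-two positions: b3=0, b5=1, b6=1, b7=0, b9=1, b10=0, b11=1, b12=0, b13=1, b14=0, b15=1.
p1 = XOR of data positions {3,5,7,9,11,13,15} = 0⊕1⊕0⊕1⊕1⊕1⊕1 = 1
p2 = XOR of data positions {3,6,7,10,11,14,15} = 0⊕1⊕0⊕0⊕1⊕0⊕1 = 1
p4 = XOR of data positions {5,6,7,12,13,14,15} = 1⊕1⊕0⊕0⊕1⊕0⊕1 = 0
p8 = XOR of data positions {9,10,11,12,13,14,15} = 1⊕0⊕1⊕0⊕1⊕0⊕1 = 0
Parity bits p1,p2,p4,p8 = 1100

1100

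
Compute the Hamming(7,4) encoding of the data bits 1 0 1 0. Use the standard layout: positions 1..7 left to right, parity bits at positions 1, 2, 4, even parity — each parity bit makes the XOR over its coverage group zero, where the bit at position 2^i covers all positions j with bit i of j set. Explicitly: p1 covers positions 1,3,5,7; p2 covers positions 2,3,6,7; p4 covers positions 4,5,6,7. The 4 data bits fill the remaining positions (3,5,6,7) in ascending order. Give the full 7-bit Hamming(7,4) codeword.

1011010

Place data bits at non-power-of-two positions: b3=1, b5=0, b6=1, b7=0.
p1 = XOR of data positions {3,5,7} = 1⊕0⊕0 = 1
p2 = XOR of data positions {3,6,7} = 1⊕1⊕0 = 0
p4 = XOR of data positions {5,6,7} = 0⊕1⊕0 = 1
Codeword b1..b7 = 1011010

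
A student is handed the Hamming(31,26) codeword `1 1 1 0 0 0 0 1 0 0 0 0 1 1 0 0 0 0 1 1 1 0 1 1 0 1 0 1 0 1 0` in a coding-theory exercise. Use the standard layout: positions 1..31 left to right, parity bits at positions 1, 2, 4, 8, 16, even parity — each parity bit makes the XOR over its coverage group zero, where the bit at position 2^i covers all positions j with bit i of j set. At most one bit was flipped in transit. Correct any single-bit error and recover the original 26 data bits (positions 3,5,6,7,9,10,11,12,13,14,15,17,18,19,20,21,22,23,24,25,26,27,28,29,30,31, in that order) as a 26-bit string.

s1: b1⊕b3⊕b5⊕b7⊕b9⊕b11⊕b13⊕b15⊕b17⊕b19⊕b21⊕b23⊕b25⊕b27⊕b29⊕b31 = 1⊕1⊕0⊕0⊕0⊕0⊕1⊕0⊕0⊕1⊕1⊕1⊕0⊕0⊕0⊕0 = 0
s2: b2⊕b3⊕b6⊕b7⊕b10⊕b11⊕b14⊕b15⊕b18⊕b19⊕b22⊕b23⊕b26⊕b27⊕b30⊕b31 = 1⊕1⊕0⊕0⊕0⊕0⊕1⊕0⊕0⊕1⊕0⊕1⊕1⊕0⊕1⊕0 = 1
s4: b4⊕b5⊕b6⊕b7⊕b12⊕b13⊕b14⊕b15⊕b20⊕b21⊕b22⊕b23⊕b28⊕b29⊕b30⊕b31 = 0⊕0⊕0⊕0⊕0⊕1⊕1⊕0⊕1⊕1⊕0⊕1⊕1⊕0⊕1⊕0 = 1
s8: b8⊕b9⊕b10⊕b11⊕b12⊕b13⊕b14⊕b15⊕b24⊕b25⊕b26⊕b27⊕b28⊕b29⊕b30⊕b31 = 1⊕0⊕0⊕0⊕0⊕1⊕1⊕0⊕1⊕0⊕1⊕0⊕1⊕0⊕1⊕0 = 1
s16: b16⊕b17⊕b18⊕b19⊕b20⊕b21⊕b22⊕b23⊕b24⊕b25⊕b26⊕b27⊕b28⊕b29⊕b30⊕b31 = 0⊕0⊕0⊕1⊕1⊕1⊕0⊕1⊕1⊕0⊕1⊕0⊕1⊕0⊕1⊕0 = 0
Syndrome (s16...s1) = 01110 → position 14.
Flip bit 14: corrected codeword = 1110000100001000001110110101010
Data bits at positions 3,5,6,7,9,10,11,12,13,14,15,17,18,19,20,21,22,23,24,25,26,27,28,29,30,31: 10000000100001110110101010

10000000100001110110101010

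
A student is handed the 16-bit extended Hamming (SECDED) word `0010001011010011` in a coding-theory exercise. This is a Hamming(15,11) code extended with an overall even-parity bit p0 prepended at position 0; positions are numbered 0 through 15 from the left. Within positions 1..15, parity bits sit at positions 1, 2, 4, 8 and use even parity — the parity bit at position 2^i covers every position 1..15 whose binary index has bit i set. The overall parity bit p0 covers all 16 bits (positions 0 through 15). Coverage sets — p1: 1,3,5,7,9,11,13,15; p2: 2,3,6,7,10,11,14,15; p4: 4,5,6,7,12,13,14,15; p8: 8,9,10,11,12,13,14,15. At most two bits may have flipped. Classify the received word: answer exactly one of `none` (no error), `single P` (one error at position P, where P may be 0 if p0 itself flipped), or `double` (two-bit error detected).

single 15

s1: b1⊕b3⊕b5⊕b7⊕b9⊕b11⊕b13⊕b15 = 0⊕0⊕0⊕0⊕1⊕1⊕0⊕1 = 1
s2: b2⊕b3⊕b6⊕b7⊕b10⊕b11⊕b14⊕b15 = 1⊕0⊕1⊕0⊕0⊕1⊕1⊕1 = 1
s4: b4⊕b5⊕b6⊕b7⊕b12⊕b13⊕b14⊕b15 = 0⊕0⊕1⊕0⊕0⊕0⊕1⊕1 = 1
s8: b8⊕b9⊕b10⊕b11⊕b12⊕b13⊕b14⊕b15 = 1⊕1⊕0⊕1⊕0⊕0⊕1⊕1 = 1
Syndrome (s8...s1) = 1111 → position 15.
Overall parity (XOR of all 16 bits, including p0): 0⊕0⊕1⊕0⊕0⊕0⊕1⊕0⊕1⊕1⊕0⊕1⊕0⊕0⊕1⊕1 = 1
Overall=1, syndrome position=15 → single-bit error at position 15.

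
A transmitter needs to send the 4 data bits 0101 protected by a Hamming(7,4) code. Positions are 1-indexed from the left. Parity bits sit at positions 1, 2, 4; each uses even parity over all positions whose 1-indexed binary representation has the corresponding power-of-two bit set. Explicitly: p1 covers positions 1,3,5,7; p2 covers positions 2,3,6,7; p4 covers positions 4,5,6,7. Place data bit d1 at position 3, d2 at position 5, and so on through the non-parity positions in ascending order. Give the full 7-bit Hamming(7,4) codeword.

0100101

Place data bits at non-power-of-two positions: b3=0, b5=1, b6=0, b7=1.
p1 = XOR of data positions {3,5,7} = 0⊕1⊕1 = 0
p2 = XOR of data positions {3,6,7} = 0⊕0⊕1 = 1
p4 = XOR of data positions {5,6,7} = 1⊕0⊕1 = 0
Codeword b1..b7 = 0100101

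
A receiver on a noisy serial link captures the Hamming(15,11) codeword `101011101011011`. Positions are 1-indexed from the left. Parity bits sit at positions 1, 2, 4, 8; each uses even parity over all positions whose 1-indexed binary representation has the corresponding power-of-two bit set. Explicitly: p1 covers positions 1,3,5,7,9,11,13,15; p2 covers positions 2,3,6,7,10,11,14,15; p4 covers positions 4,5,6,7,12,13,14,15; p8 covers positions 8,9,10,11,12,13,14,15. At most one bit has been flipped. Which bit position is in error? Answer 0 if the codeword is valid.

s1: b1⊕b3⊕b5⊕b7⊕b9⊕b11⊕b13⊕b15 = 1⊕1⊕1⊕1⊕1⊕1⊕0⊕1 = 1
s2: b2⊕b3⊕b6⊕b7⊕b10⊕b11⊕b14⊕b15 = 0⊕1⊕1⊕1⊕0⊕1⊕1⊕1 = 0
s4: b4⊕b5⊕b6⊕b7⊕b12⊕b13⊕b14⊕b15 = 0⊕1⊕1⊕1⊕1⊕0⊕1⊕1 = 0
s8: b8⊕b9⊕b10⊕b11⊕b12⊕b13⊕b14⊕b15 = 0⊕1⊕0⊕1⊕1⊕0⊕1⊕1 = 1
Syndrome (s8...s1) = 1001 → position 9.

9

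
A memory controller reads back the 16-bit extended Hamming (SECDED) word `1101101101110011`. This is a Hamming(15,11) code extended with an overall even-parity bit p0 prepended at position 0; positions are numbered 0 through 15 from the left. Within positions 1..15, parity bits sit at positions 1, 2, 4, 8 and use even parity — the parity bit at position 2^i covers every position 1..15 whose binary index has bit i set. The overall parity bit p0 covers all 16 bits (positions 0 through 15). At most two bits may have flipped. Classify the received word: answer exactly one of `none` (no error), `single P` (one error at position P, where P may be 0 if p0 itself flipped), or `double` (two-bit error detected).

single 14

s1: b1⊕b3⊕b5⊕b7⊕b9⊕b11⊕b13⊕b15 = 1⊕1⊕0⊕1⊕1⊕1⊕0⊕1 = 0
s2: b2⊕b3⊕b6⊕b7⊕b10⊕b11⊕b14⊕b15 = 0⊕1⊕1⊕1⊕1⊕1⊕1⊕1 = 1
s4: b4⊕b5⊕b6⊕b7⊕b12⊕b13⊕b14⊕b15 = 1⊕0⊕1⊕1⊕0⊕0⊕1⊕1 = 1
s8: b8⊕b9⊕b10⊕b11⊕b12⊕b13⊕b14⊕b15 = 0⊕1⊕1⊕1⊕0⊕0⊕1⊕1 = 1
Syndrome (s8...s1) = 1110 → position 14.
Overall parity (XOR of all 16 bits, including p0): 1⊕1⊕0⊕1⊕1⊕0⊕1⊕1⊕0⊕1⊕1⊕1⊕0⊕0⊕1⊕1 = 1
Overall=1, syndrome position=14 → single-bit error at position 14.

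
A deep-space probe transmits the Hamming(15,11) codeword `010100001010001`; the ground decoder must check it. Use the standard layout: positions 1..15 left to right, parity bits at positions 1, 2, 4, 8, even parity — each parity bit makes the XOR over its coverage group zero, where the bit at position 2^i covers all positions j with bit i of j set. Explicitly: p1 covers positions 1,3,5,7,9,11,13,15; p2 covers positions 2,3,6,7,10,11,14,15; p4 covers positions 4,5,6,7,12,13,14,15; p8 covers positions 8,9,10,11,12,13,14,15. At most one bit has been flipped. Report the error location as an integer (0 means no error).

s1: b1⊕b3⊕b5⊕b7⊕b9⊕b11⊕b13⊕b15 = 0⊕0⊕0⊕0⊕1⊕1⊕0⊕1 = 1
s2: b2⊕b3⊕b6⊕b7⊕b10⊕b11⊕b14⊕b15 = 1⊕0⊕0⊕0⊕0⊕1⊕0⊕1 = 1
s4: b4⊕b5⊕b6⊕b7⊕b12⊕b13⊕b14⊕b15 = 1⊕0⊕0⊕0⊕0⊕0⊕0⊕1 = 0
s8: b8⊕b9⊕b10⊕b11⊕b12⊕b13⊕b14⊕b15 = 0⊕1⊕0⊕1⊕0⊕0⊕0⊕1 = 1
Syndrome (s8...s1) = 1011 → position 11.

11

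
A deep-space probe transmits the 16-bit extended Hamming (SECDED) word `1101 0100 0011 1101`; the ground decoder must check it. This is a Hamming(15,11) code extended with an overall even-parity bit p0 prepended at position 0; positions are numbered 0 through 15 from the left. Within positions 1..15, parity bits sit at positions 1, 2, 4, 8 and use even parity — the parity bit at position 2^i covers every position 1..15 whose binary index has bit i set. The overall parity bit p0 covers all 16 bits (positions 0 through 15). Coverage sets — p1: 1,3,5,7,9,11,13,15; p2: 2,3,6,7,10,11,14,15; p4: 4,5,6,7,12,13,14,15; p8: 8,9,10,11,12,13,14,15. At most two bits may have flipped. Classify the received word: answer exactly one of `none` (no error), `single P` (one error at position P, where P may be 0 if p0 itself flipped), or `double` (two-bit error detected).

single 8

s1: b1⊕b3⊕b5⊕b7⊕b9⊕b11⊕b13⊕b15 = 1⊕1⊕1⊕0⊕0⊕1⊕1⊕1 = 0
s2: b2⊕b3⊕b6⊕b7⊕b10⊕b11⊕b14⊕b15 = 0⊕1⊕0⊕0⊕1⊕1⊕0⊕1 = 0
s4: b4⊕b5⊕b6⊕b7⊕b12⊕b13⊕b14⊕b15 = 0⊕1⊕0⊕0⊕1⊕1⊕0⊕1 = 0
s8: b8⊕b9⊕b10⊕b11⊕b12⊕b13⊕b14⊕b15 = 0⊕0⊕1⊕1⊕1⊕1⊕0⊕1 = 1
Syndrome (s8...s1) = 1000 → position 8.
Overall parity (XOR of all 16 bits, including p0): 1⊕1⊕0⊕1⊕0⊕1⊕0⊕0⊕0⊕0⊕1⊕1⊕1⊕1⊕0⊕1 = 1
Overall=1, syndrome position=8 → single-bit error at position 8.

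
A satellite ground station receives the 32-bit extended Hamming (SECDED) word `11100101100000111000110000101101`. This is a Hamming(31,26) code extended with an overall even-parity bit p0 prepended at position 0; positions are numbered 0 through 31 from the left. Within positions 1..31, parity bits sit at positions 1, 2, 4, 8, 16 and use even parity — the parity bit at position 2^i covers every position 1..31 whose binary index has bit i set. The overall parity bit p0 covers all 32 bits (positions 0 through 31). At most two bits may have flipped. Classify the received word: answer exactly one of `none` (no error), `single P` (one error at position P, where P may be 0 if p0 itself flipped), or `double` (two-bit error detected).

single 29

s1: b1⊕b3⊕b5⊕b7⊕b9⊕b11⊕b13⊕b15⊕b17⊕b19⊕b21⊕b23⊕b25⊕b27⊕b29⊕b31 = 1⊕0⊕1⊕1⊕0⊕0⊕0⊕1⊕0⊕0⊕1⊕0⊕0⊕0⊕1⊕1 = 1
s2: b2⊕b3⊕b6⊕b7⊕b10⊕b11⊕b14⊕b15⊕b18⊕b19⊕b22⊕b23⊕b26⊕b27⊕b30⊕b31 = 1⊕0⊕0⊕1⊕0⊕0⊕1⊕1⊕0⊕0⊕0⊕0⊕1⊕0⊕0⊕1 = 0
s4: b4⊕b5⊕b6⊕b7⊕b12⊕b13⊕b14⊕b15⊕b20⊕b21⊕b22⊕b23⊕b28⊕b29⊕b30⊕b31 = 0⊕1⊕0⊕1⊕0⊕0⊕1⊕1⊕1⊕1⊕0⊕0⊕1⊕1⊕0⊕1 = 1
s8: b8⊕b9⊕b10⊕b11⊕b12⊕b13⊕b14⊕b15⊕b24⊕b25⊕b26⊕b27⊕b28⊕b29⊕b30⊕b31 = 1⊕0⊕0⊕0⊕0⊕0⊕1⊕1⊕0⊕0⊕1⊕0⊕1⊕1⊕0⊕1 = 1
s16: b16⊕b17⊕b18⊕b19⊕b20⊕b21⊕b22⊕b23⊕b24⊕b25⊕b26⊕b27⊕b28⊕b29⊕b30⊕b31 = 1⊕0⊕0⊕0⊕1⊕1⊕0⊕0⊕0⊕0⊕1⊕0⊕1⊕1⊕0⊕1 = 1
Syndrome (s16...s1) = 11101 → position 29.
Overall parity (XOR of all 32 bits, including p0): 1⊕1⊕1⊕0⊕0⊕1⊕0⊕1⊕1⊕0⊕0⊕0⊕0⊕0⊕1⊕1⊕1⊕0⊕0⊕0⊕1⊕1⊕0⊕0⊕0⊕0⊕1⊕0⊕1⊕1⊕0⊕1 = 1
Overall=1, syndrome position=29 → single-bit error at position 29.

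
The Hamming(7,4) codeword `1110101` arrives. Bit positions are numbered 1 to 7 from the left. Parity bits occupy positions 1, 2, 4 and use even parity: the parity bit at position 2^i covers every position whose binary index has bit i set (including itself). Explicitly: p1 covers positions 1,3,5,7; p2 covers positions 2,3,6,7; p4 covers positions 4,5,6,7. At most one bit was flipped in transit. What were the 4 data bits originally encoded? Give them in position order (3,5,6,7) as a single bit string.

1101

s1: b1⊕b3⊕b5⊕b7 = 1⊕1⊕1⊕1 = 0
s2: b2⊕b3⊕b6⊕b7 = 1⊕1⊕0⊕1 = 1
s4: b4⊕b5⊕b6⊕b7 = 0⊕1⊕0⊕1 = 0
Syndrome (s4...s1) = 010 → position 2.
Flip bit 2: corrected codeword = 1010101
Data bits at positions 3,5,6,7: 1101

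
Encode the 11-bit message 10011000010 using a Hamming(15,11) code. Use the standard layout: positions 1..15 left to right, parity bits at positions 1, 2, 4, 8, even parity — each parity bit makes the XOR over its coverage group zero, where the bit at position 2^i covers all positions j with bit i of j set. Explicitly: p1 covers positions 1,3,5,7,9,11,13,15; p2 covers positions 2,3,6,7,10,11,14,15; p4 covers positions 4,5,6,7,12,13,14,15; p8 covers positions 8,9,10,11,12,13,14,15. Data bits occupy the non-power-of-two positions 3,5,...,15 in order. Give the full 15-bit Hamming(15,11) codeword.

Place data bits at non-power-of-two positions: b3=1, b5=0, b6=0, b7=1, b9=1, b10=0, b11=0, b12=0, b13=0, b14=1, b15=0.
p1 = XOR of data positions {3,5,7,9,11,13,15} = 1⊕0⊕1⊕1⊕0⊕0⊕0 = 1
p2 = XOR of data positions {3,6,7,10,11,14,15} = 1⊕0⊕1⊕0⊕0⊕1⊕0 = 1
p4 = XOR of data positions {5,6,7,12,13,14,15} = 0⊕0⊕1⊕0⊕0⊕1⊕0 = 0
p8 = XOR of data positions {9,10,11,12,13,14,15} = 1⊕0⊕0⊕0⊕0⊕1⊕0 = 0
Codeword b1..b15 = 111000101000010

111000101000010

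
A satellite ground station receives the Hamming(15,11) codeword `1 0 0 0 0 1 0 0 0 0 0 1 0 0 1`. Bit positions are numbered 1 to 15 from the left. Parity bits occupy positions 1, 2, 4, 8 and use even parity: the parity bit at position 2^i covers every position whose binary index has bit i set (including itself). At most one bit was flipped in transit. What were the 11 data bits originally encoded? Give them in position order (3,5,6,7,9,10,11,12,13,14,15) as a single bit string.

00100001001

s1: b1⊕b3⊕b5⊕b7⊕b9⊕b11⊕b13⊕b15 = 1⊕0⊕0⊕0⊕0⊕0⊕0⊕1 = 0
s2: b2⊕b3⊕b6⊕b7⊕b10⊕b11⊕b14⊕b15 = 0⊕0⊕1⊕0⊕0⊕0⊕0⊕1 = 0
s4: b4⊕b5⊕b6⊕b7⊕b12⊕b13⊕b14⊕b15 = 0⊕0⊕1⊕0⊕1⊕0⊕0⊕1 = 1
s8: b8⊕b9⊕b10⊕b11⊕b12⊕b13⊕b14⊕b15 = 0⊕0⊕0⊕0⊕1⊕0⊕0⊕1 = 0
Syndrome (s8...s1) = 0100 → position 4.
Flip bit 4: corrected codeword = 100101000001001
Data bits at positions 3,5,6,7,9,10,11,12,13,14,15: 00100001001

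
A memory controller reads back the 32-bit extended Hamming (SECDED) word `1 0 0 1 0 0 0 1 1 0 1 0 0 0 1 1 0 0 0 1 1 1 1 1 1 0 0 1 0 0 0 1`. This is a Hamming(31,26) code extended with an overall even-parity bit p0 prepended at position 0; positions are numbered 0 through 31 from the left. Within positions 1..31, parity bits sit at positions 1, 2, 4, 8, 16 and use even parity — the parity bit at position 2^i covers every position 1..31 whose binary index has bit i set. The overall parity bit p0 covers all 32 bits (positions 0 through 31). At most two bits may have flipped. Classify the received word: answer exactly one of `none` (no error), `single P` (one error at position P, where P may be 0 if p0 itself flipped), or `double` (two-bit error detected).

s1: b1⊕b3⊕b5⊕b7⊕b9⊕b11⊕b13⊕b15⊕b17⊕b19⊕b21⊕b23⊕b25⊕b27⊕b29⊕b31 = 0⊕1⊕0⊕1⊕0⊕0⊕0⊕1⊕0⊕1⊕1⊕1⊕0⊕1⊕0⊕1 = 0
s2: b2⊕b3⊕b6⊕b7⊕b10⊕b11⊕b14⊕b15⊕b18⊕b19⊕b22⊕b23⊕b26⊕b27⊕b30⊕b31 = 0⊕1⊕0⊕1⊕1⊕0⊕1⊕1⊕0⊕1⊕1⊕1⊕0⊕1⊕0⊕1 = 0
s4: b4⊕b5⊕b6⊕b7⊕b12⊕b13⊕b14⊕b15⊕b20⊕b21⊕b22⊕b23⊕b28⊕b29⊕b30⊕b31 = 0⊕0⊕0⊕1⊕0⊕0⊕1⊕1⊕1⊕1⊕1⊕1⊕0⊕0⊕0⊕1 = 0
s8: b8⊕b9⊕b10⊕b11⊕b12⊕b13⊕b14⊕b15⊕b24⊕b25⊕b26⊕b27⊕b28⊕b29⊕b30⊕b31 = 1⊕0⊕1⊕0⊕0⊕0⊕1⊕1⊕1⊕0⊕0⊕1⊕0⊕0⊕0⊕1 = 1
s16: b16⊕b17⊕b18⊕b19⊕b20⊕b21⊕b22⊕b23⊕b24⊕b25⊕b26⊕b27⊕b28⊕b29⊕b30⊕b31 = 0⊕0⊕0⊕1⊕1⊕1⊕1⊕1⊕1⊕0⊕0⊕1⊕0⊕0⊕0⊕1 = 0
Syndrome (s16...s1) = 01000 → position 8.
Overall parity (XOR of all 32 bits, including p0): 1⊕0⊕0⊕1⊕0⊕0⊕0⊕1⊕1⊕0⊕1⊕0⊕0⊕0⊕1⊕1⊕0⊕0⊕0⊕1⊕1⊕1⊕1⊕1⊕1⊕0⊕0⊕1⊕0⊕0⊕0⊕1 = 1
Overall=1, syndrome position=8 → single-bit error at position 8.

single 8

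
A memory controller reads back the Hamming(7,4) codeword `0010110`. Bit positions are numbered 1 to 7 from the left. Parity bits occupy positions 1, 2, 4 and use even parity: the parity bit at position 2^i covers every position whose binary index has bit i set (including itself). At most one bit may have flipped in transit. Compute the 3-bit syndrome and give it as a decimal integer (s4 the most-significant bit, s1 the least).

0

s1: b1⊕b3⊕b5⊕b7 = 0⊕1⊕1⊕0 = 0
s2: b2⊕b3⊕b6⊕b7 = 0⊕1⊕1⊕0 = 0
s4: b4⊕b5⊕b6⊕b7 = 0⊕1⊕1⊕0 = 0
Syndrome (s4...s1) = 000 → position 0 (no error).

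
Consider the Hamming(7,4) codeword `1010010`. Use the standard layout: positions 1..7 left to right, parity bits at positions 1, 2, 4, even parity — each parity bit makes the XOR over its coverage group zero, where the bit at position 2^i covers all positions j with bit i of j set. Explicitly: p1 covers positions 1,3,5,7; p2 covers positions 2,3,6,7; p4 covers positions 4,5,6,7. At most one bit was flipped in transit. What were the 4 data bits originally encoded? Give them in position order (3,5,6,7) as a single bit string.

s1: b1⊕b3⊕b5⊕b7 = 1⊕1⊕0⊕0 = 0
s2: b2⊕b3⊕b6⊕b7 = 0⊕1⊕1⊕0 = 0
s4: b4⊕b5⊕b6⊕b7 = 0⊕0⊕1⊕0 = 1
Syndrome (s4...s1) = 100 → position 4.
Flip bit 4: corrected codeword = 1011010
Data bits at positions 3,5,6,7: 1010

1010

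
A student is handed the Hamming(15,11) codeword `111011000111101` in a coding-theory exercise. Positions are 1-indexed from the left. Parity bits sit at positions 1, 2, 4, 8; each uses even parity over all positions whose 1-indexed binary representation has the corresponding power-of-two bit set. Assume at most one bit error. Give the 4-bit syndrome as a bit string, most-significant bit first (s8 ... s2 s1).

1100

s1: b1⊕b3⊕b5⊕b7⊕b9⊕b11⊕b13⊕b15 = 1⊕1⊕1⊕0⊕0⊕1⊕1⊕1 = 0
s2: b2⊕b3⊕b6⊕b7⊕b10⊕b11⊕b14⊕b15 = 1⊕1⊕1⊕0⊕1⊕1⊕0⊕1 = 0
s4: b4⊕b5⊕b6⊕b7⊕b12⊕b13⊕b14⊕b15 = 0⊕1⊕1⊕0⊕1⊕1⊕0⊕1 = 1
s8: b8⊕b9⊕b10⊕b11⊕b12⊕b13⊕b14⊕b15 = 0⊕0⊕1⊕1⊕1⊕1⊕0⊕1 = 1
Syndrome (s8...s1) = 1100 → position 12.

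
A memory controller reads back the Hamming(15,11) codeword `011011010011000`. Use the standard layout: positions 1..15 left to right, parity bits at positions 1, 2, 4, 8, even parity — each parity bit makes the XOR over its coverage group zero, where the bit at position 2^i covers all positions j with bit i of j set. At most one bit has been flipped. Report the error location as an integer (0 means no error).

s1: b1⊕b3⊕b5⊕b7⊕b9⊕b11⊕b13⊕b15 = 0⊕1⊕1⊕0⊕0⊕1⊕0⊕0 = 1
s2: b2⊕b3⊕b6⊕b7⊕b10⊕b11⊕b14⊕b15 = 1⊕1⊕1⊕0⊕0⊕1⊕0⊕0 = 0
s4: b4⊕b5⊕b6⊕b7⊕b12⊕b13⊕b14⊕b15 = 0⊕1⊕1⊕0⊕1⊕0⊕0⊕0 = 1
s8: b8⊕b9⊕b10⊕b11⊕b12⊕b13⊕b14⊕b15 = 1⊕0⊕0⊕1⊕1⊕0⊕0⊕0 = 1
Syndrome (s8...s1) = 1101 → position 13.

13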